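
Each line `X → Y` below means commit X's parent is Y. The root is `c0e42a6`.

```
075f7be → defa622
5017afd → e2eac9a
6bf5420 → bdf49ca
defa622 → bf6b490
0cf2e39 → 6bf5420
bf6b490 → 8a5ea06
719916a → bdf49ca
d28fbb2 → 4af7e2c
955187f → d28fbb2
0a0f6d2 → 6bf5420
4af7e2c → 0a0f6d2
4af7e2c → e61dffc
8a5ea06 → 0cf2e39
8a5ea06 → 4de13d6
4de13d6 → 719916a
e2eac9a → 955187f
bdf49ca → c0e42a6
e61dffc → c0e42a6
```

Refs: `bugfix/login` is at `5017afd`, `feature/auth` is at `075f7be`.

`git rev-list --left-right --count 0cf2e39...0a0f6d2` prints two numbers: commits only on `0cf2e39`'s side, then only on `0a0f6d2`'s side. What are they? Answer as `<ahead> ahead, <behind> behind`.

1 ahead, 1 behind

Reachable from 0cf2e39: {0cf2e39, 6bf5420, bdf49ca, c0e42a6}.
Reachable from 0a0f6d2: {0a0f6d2, 6bf5420, bdf49ca, c0e42a6}.
Only in 0cf2e39's history (ahead): {0cf2e39} — 1.
Only in 0a0f6d2's history (behind): {0a0f6d2} — 1.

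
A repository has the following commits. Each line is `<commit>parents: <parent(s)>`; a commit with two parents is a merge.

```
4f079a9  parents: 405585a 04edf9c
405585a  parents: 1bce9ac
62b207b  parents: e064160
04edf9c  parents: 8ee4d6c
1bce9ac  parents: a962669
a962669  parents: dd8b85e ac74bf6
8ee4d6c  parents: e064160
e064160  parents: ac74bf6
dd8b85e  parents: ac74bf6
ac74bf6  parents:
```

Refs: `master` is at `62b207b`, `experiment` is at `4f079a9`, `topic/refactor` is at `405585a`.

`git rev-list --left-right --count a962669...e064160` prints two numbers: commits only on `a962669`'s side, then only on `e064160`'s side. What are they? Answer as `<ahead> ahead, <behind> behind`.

2 ahead, 1 behind

Reachable from a962669: {a962669, ac74bf6, dd8b85e}.
Reachable from e064160: {ac74bf6, e064160}.
Only in a962669's history (ahead): {a962669, dd8b85e} — 2.
Only in e064160's history (behind): {e064160} — 1.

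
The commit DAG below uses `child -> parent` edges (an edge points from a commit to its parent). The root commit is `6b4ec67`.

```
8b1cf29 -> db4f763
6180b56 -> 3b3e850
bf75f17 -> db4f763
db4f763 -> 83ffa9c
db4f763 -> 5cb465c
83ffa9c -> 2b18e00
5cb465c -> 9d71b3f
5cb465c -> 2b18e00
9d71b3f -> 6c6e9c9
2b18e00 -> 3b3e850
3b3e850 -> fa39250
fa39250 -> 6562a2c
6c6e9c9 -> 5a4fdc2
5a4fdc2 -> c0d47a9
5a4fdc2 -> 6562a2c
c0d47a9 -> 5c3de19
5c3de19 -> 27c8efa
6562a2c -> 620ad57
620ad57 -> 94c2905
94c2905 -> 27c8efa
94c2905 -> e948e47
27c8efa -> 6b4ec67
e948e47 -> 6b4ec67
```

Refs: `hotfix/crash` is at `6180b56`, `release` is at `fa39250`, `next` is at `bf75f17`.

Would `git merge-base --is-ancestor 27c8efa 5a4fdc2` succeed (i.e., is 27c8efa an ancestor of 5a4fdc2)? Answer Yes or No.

Ancestors of 5a4fdc2 (commits reachable by following parents): {27c8efa, 5a4fdc2, 5c3de19, 620ad57, 6562a2c, 6b4ec67, 94c2905, c0d47a9, e948e47}.
27c8efa is in that set, so it is an ancestor of 5a4fdc2.

Yes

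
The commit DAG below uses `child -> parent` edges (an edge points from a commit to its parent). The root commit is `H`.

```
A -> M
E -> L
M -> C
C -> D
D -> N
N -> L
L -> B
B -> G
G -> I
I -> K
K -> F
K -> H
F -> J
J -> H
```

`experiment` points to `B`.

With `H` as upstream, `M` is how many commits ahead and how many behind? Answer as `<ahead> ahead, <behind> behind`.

11 ahead, 0 behind

Reachable from M: {B, C, D, F, G, H, I, J, K, L, M, N}.
Reachable from H: {H}.
Only in M's history (ahead): {B, C, D, F, G, I, J, K, L, M, N} — 11.
Only in H's history (behind): {} — 0.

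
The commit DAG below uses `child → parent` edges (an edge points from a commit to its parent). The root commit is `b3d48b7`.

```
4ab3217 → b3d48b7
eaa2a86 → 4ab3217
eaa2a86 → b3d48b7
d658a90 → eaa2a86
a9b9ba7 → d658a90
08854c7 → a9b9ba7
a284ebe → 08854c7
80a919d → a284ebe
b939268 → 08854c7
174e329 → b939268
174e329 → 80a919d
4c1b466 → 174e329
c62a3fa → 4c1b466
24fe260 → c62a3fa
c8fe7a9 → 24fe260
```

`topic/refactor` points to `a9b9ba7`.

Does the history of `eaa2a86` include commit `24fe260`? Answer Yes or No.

Ancestors of eaa2a86: {4ab3217, b3d48b7, eaa2a86}.
24fe260 is not in that set, so it is not an ancestor of eaa2a86.

No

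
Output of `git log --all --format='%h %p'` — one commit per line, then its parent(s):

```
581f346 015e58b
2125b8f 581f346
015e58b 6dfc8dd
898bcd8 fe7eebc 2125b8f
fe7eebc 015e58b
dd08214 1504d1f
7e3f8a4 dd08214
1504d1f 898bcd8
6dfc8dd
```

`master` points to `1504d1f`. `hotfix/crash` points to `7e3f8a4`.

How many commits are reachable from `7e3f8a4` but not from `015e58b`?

Reachable from 7e3f8a4: {015e58b, 1504d1f, 2125b8f, 581f346, 6dfc8dd, 7e3f8a4, 898bcd8, dd08214, fe7eebc}.
Reachable from 015e58b: {015e58b, 6dfc8dd}.
In 7e3f8a4's history but not 015e58b's: {1504d1f, 2125b8f, 581f346, 7e3f8a4, 898bcd8, dd08214, fe7eebc} — 7 commits.

7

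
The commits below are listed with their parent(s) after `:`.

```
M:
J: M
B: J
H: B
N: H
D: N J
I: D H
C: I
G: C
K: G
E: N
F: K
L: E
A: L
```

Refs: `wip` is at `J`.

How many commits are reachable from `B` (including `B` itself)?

3

Walking parent pointers from B: reachable set = {B, J, M}.
That is 3 commits.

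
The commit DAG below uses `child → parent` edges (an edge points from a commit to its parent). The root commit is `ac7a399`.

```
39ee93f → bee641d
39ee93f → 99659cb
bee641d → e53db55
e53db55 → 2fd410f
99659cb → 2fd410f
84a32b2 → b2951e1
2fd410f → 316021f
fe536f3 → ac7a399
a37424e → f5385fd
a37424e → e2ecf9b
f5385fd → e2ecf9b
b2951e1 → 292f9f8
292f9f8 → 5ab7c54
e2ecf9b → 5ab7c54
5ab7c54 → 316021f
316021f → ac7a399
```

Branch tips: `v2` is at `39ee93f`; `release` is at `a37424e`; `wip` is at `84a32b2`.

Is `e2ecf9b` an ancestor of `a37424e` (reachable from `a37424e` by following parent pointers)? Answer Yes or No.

Ancestors of a37424e (commits reachable by following parents): {316021f, 5ab7c54, a37424e, ac7a399, e2ecf9b, f5385fd}.
e2ecf9b is in that set, so it is an ancestor of a37424e.

Yes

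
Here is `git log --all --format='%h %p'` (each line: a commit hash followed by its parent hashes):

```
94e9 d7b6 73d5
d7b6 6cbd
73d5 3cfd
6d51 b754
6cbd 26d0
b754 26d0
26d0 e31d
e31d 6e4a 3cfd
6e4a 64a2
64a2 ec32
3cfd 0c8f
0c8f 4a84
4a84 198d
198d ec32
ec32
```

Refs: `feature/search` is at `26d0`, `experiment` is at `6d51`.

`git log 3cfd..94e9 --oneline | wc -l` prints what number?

8

Reachable from 94e9: {0c8f, 198d, 26d0, 3cfd, 4a84, 64a2, 6cbd, 6e4a, 73d5, 94e9, d7b6, e31d, ec32}.
Reachable from 3cfd: {0c8f, 198d, 3cfd, 4a84, ec32}.
In 94e9's history but not 3cfd's: {26d0, 64a2, 6cbd, 6e4a, 73d5, 94e9, d7b6, e31d} — 8 commits.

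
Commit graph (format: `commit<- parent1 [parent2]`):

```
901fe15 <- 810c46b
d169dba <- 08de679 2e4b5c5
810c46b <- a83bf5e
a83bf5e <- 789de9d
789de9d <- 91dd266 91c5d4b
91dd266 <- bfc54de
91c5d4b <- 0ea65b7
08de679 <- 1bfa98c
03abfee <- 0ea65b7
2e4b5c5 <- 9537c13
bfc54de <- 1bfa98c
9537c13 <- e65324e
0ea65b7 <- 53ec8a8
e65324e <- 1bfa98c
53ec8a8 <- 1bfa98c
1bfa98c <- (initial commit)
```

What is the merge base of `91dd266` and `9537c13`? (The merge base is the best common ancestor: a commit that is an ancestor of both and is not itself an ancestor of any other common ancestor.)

Ancestors of 91dd266: {1bfa98c, 91dd266, bfc54de}.
Ancestors of 9537c13: {1bfa98c, 9537c13, e65324e}.
Common ancestors: {1bfa98c}.
The only common ancestor is 1bfa98c, so it is the merge base.

1bfa98c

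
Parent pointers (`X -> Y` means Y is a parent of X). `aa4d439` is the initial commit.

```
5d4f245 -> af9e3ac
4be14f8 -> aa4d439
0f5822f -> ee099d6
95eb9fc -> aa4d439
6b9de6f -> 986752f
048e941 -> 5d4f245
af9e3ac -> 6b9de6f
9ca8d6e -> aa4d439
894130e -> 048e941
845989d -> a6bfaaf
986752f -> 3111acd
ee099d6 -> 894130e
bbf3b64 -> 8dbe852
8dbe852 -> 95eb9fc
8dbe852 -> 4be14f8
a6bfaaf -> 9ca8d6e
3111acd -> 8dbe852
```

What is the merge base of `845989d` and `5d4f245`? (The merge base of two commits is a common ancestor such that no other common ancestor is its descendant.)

Ancestors of 845989d: {845989d, 9ca8d6e, a6bfaaf, aa4d439}.
Ancestors of 5d4f245: {3111acd, 4be14f8, 5d4f245, 6b9de6f, 8dbe852, 95eb9fc, 986752f, aa4d439, af9e3ac}.
Common ancestors: {aa4d439}.
The only common ancestor is aa4d439, so it is the merge base.

aa4d439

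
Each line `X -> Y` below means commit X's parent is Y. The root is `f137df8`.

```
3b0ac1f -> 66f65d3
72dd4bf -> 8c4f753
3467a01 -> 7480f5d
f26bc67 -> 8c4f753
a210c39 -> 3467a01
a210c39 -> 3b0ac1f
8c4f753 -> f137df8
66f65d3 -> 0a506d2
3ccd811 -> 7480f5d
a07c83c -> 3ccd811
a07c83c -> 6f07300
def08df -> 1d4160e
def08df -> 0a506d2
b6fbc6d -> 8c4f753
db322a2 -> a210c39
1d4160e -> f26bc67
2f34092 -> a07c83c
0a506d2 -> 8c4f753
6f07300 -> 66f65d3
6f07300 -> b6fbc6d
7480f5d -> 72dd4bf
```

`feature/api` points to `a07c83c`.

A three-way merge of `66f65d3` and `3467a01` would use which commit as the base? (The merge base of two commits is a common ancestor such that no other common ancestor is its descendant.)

Ancestors of 66f65d3: {0a506d2, 66f65d3, 8c4f753, f137df8}.
Ancestors of 3467a01: {3467a01, 72dd4bf, 7480f5d, 8c4f753, f137df8}.
Common ancestors: {8c4f753, f137df8}.
Among these, 8c4f753 is not an ancestor of any other common ancestor — it is the merge base.

8c4f753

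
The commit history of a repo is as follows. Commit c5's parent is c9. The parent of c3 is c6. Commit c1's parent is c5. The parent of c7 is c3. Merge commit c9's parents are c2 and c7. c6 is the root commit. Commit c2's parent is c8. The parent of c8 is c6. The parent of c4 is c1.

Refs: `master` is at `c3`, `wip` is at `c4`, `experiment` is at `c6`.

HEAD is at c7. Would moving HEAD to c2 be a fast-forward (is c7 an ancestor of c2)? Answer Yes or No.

No

A fast-forward from c7 to c2 is possible iff c7 is an ancestor of c2.
Ancestors of c2: {c2, c6, c8}.
c7 is not among them, so fast-forward is not possible.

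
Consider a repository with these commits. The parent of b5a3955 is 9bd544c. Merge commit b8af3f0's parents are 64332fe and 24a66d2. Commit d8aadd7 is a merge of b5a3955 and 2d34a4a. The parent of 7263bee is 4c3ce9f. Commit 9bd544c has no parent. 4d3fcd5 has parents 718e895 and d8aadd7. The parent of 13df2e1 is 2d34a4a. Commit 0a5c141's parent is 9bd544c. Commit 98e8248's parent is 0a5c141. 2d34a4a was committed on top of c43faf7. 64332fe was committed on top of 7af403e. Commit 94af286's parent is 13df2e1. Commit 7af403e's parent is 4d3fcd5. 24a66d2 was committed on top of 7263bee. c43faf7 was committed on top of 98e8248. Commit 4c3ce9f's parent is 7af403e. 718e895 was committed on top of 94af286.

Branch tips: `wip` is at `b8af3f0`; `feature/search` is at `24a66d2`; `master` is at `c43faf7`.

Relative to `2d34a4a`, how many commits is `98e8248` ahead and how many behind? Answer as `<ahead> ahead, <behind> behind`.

Reachable from 98e8248: {0a5c141, 98e8248, 9bd544c}.
Reachable from 2d34a4a: {0a5c141, 2d34a4a, 98e8248, 9bd544c, c43faf7}.
Only in 98e8248's history (ahead): {} — 0.
Only in 2d34a4a's history (behind): {2d34a4a, c43faf7} — 2.

0 ahead, 2 behind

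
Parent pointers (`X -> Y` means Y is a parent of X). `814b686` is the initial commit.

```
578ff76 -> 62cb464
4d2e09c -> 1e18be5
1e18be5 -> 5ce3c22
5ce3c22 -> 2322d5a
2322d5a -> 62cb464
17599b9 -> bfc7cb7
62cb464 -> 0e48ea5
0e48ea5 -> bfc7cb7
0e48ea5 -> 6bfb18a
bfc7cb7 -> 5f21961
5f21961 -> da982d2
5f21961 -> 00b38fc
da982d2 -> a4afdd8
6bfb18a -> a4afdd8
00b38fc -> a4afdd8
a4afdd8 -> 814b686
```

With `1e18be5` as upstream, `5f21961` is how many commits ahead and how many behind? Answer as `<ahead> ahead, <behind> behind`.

Reachable from 5f21961: {00b38fc, 5f21961, 814b686, a4afdd8, da982d2}.
Reachable from 1e18be5: {00b38fc, 0e48ea5, 1e18be5, 2322d5a, 5ce3c22, 5f21961, 62cb464, 6bfb18a, 814b686, a4afdd8, bfc7cb7, da982d2}.
Only in 5f21961's history (ahead): {} — 0.
Only in 1e18be5's history (behind): {0e48ea5, 1e18be5, 2322d5a, 5ce3c22, 62cb464, 6bfb18a, bfc7cb7} — 7.

0 ahead, 7 behind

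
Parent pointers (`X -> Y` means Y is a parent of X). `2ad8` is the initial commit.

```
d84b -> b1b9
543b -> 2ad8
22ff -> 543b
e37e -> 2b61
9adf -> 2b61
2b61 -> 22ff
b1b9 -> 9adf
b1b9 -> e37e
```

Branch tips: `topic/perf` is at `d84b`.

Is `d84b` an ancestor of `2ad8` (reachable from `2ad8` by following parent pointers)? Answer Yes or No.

Ancestors of 2ad8: {2ad8}.
d84b is not in that set, so it is not an ancestor of 2ad8.

No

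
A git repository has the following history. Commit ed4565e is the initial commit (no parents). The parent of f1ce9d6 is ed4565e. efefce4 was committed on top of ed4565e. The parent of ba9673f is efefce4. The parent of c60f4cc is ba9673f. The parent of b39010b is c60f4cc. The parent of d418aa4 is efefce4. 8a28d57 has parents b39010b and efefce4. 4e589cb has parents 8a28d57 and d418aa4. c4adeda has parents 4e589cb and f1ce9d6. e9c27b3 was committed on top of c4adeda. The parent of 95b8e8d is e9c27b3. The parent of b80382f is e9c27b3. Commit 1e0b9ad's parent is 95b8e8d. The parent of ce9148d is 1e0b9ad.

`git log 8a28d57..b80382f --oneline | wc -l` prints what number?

6

Reachable from b80382f: {4e589cb, 8a28d57, b39010b, b80382f, ba9673f, c4adeda, c60f4cc, d418aa4, e9c27b3, ed4565e, efefce4, f1ce9d6}.
Reachable from 8a28d57: {8a28d57, b39010b, ba9673f, c60f4cc, ed4565e, efefce4}.
In b80382f's history but not 8a28d57's: {4e589cb, b80382f, c4adeda, d418aa4, e9c27b3, f1ce9d6} — 6 commits.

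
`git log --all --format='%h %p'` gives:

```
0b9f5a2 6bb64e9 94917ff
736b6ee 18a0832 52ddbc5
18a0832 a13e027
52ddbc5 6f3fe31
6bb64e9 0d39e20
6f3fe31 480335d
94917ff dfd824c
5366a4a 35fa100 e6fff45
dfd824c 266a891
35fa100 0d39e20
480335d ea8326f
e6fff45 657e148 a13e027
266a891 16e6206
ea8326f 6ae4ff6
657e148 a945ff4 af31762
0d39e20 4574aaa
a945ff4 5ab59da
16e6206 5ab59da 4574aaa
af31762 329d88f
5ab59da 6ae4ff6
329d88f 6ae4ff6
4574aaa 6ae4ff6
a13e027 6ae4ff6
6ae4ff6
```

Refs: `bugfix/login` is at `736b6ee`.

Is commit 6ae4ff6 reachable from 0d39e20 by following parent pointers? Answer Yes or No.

Yes

Ancestors of 0d39e20 (commits reachable by following parents): {0d39e20, 4574aaa, 6ae4ff6}.
6ae4ff6 is in that set, so it is an ancestor of 0d39e20.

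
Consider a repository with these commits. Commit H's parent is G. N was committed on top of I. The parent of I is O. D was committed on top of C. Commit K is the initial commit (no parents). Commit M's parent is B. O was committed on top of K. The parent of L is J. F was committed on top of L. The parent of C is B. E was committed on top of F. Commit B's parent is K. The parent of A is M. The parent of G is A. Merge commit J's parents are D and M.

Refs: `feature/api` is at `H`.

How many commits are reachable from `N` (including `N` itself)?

Walking parent pointers from N: reachable set = {I, K, N, O}.
That is 4 commits.

4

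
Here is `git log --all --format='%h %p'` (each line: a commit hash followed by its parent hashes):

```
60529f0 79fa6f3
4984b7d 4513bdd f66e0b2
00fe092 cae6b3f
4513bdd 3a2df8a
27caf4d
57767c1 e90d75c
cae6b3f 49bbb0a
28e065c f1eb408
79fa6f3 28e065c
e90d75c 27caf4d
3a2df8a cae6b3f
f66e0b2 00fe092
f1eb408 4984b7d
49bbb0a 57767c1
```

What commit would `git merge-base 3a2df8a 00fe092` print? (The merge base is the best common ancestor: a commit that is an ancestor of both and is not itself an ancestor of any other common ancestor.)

Ancestors of 3a2df8a: {27caf4d, 3a2df8a, 49bbb0a, 57767c1, cae6b3f, e90d75c}.
Ancestors of 00fe092: {00fe092, 27caf4d, 49bbb0a, 57767c1, cae6b3f, e90d75c}.
Common ancestors: {27caf4d, 49bbb0a, 57767c1, cae6b3f, e90d75c}.
Among these, cae6b3f is not an ancestor of any other common ancestor — it is the merge base.

cae6b3f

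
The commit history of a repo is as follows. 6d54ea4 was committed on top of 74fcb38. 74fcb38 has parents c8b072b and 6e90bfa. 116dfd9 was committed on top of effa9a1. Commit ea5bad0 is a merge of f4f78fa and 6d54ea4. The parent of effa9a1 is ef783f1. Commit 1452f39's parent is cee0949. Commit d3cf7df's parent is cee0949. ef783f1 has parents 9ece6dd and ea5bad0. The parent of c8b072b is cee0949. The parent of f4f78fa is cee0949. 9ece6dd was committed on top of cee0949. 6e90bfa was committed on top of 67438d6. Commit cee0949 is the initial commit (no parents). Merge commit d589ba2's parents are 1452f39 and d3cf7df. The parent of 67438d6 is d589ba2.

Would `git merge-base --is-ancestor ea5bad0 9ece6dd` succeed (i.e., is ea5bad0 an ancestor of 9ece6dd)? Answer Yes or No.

No

Ancestors of 9ece6dd: {9ece6dd, cee0949}.
ea5bad0 is not in that set, so it is not an ancestor of 9ece6dd.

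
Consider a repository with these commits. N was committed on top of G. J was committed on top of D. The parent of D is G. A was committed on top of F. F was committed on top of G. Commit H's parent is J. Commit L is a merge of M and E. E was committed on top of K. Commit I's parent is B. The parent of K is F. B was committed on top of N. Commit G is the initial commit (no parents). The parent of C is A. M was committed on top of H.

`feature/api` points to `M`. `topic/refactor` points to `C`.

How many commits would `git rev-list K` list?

Walking parent pointers from K: reachable set = {F, G, K}.
That is 3 commits.

3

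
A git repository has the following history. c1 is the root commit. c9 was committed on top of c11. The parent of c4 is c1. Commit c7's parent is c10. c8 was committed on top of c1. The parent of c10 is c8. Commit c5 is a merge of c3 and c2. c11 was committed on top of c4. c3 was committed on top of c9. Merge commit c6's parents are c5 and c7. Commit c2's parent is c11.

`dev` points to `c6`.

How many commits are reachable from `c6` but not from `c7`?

Reachable from c6: {c1, c10, c11, c2, c3, c4, c5, c6, c7, c8, c9}.
Reachable from c7: {c1, c10, c7, c8}.
In c6's history but not c7's: {c11, c2, c3, c4, c5, c6, c9} — 7 commits.

7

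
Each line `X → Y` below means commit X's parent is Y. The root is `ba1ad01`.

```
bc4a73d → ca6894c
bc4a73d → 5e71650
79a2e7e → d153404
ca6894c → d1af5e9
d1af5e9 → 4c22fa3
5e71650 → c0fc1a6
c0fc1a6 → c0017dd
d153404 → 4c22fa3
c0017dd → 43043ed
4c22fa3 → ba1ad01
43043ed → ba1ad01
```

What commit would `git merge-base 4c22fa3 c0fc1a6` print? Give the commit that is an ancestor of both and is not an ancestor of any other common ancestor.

Ancestors of 4c22fa3: {4c22fa3, ba1ad01}.
Ancestors of c0fc1a6: {43043ed, ba1ad01, c0017dd, c0fc1a6}.
Common ancestors: {ba1ad01}.
The only common ancestor is ba1ad01, so it is the merge base.

ba1ad01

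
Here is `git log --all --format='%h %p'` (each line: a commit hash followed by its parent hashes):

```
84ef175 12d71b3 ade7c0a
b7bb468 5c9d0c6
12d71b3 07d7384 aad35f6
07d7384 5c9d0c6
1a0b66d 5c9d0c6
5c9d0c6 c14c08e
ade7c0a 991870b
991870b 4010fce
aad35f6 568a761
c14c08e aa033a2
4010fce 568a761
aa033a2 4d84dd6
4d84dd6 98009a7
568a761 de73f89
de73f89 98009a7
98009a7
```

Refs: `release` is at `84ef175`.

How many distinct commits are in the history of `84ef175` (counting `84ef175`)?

Walking parent pointers from 84ef175: reachable set = {07d7384, 12d71b3, 4010fce, 4d84dd6, 568a761, 5c9d0c6, 84ef175, 98009a7, 991870b, aa033a2, aad35f6, ade7c0a, c14c08e, de73f89}.
That is 14 commits.

14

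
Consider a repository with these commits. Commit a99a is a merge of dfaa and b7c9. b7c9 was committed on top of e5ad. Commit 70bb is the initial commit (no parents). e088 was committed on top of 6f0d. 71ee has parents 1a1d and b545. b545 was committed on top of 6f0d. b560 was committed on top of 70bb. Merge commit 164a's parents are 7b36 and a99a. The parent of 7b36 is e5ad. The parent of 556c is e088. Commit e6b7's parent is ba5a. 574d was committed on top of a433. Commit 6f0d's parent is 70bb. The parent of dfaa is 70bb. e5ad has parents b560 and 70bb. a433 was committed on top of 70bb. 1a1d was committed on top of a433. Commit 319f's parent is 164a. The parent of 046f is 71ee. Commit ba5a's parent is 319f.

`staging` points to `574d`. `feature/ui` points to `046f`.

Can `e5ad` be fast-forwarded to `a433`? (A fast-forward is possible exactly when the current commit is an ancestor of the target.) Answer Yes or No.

A fast-forward from e5ad to a433 is possible iff e5ad is an ancestor of a433.
Ancestors of a433: {70bb, a433}.
e5ad is not among them, so fast-forward is not possible.

No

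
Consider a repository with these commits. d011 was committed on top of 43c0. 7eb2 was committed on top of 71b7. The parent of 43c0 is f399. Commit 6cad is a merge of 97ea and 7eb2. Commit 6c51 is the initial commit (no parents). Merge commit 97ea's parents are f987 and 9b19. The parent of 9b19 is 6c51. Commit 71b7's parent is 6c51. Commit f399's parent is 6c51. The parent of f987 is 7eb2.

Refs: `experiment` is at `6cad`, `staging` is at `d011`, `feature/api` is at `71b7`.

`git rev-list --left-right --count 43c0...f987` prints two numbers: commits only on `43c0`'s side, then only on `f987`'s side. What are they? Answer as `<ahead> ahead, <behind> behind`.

2 ahead, 3 behind

Reachable from 43c0: {43c0, 6c51, f399}.
Reachable from f987: {6c51, 71b7, 7eb2, f987}.
Only in 43c0's history (ahead): {43c0, f399} — 2.
Only in f987's history (behind): {71b7, 7eb2, f987} — 3.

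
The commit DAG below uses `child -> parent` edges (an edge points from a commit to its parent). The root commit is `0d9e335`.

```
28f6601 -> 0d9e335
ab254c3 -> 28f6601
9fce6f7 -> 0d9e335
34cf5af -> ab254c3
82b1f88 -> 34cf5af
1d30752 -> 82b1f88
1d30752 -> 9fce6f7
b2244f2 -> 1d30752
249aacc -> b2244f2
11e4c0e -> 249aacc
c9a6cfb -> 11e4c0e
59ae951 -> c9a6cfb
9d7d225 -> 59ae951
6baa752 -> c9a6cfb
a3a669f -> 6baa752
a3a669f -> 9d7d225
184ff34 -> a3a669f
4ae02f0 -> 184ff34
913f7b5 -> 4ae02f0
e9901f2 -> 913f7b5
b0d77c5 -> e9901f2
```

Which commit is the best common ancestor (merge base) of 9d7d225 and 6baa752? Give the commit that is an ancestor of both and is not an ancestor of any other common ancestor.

Ancestors of 9d7d225: {0d9e335, 11e4c0e, 1d30752, 249aacc, 28f6601, 34cf5af, 59ae951, 82b1f88, 9d7d225, 9fce6f7, ab254c3, b2244f2, c9a6cfb}.
Ancestors of 6baa752: {0d9e335, 11e4c0e, 1d30752, 249aacc, 28f6601, 34cf5af, 6baa752, 82b1f88, 9fce6f7, ab254c3, b2244f2, c9a6cfb}.
Common ancestors: {0d9e335, 11e4c0e, 1d30752, 249aacc, 28f6601, 34cf5af, 82b1f88, 9fce6f7, ab254c3, b2244f2, c9a6cfb}.
Among these, c9a6cfb is not an ancestor of any other common ancestor — it is the merge base.

c9a6cfb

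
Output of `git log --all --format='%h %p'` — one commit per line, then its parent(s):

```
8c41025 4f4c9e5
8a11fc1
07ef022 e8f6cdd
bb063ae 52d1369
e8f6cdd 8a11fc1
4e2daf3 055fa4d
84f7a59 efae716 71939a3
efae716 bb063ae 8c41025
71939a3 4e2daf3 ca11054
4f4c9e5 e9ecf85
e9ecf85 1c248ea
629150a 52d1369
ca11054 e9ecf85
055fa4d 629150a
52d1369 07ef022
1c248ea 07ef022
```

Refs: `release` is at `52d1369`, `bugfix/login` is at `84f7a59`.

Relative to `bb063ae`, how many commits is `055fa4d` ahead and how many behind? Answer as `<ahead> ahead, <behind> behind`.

2 ahead, 1 behind

Reachable from 055fa4d: {055fa4d, 07ef022, 52d1369, 629150a, 8a11fc1, e8f6cdd}.
Reachable from bb063ae: {07ef022, 52d1369, 8a11fc1, bb063ae, e8f6cdd}.
Only in 055fa4d's history (ahead): {055fa4d, 629150a} — 2.
Only in bb063ae's history (behind): {bb063ae} — 1.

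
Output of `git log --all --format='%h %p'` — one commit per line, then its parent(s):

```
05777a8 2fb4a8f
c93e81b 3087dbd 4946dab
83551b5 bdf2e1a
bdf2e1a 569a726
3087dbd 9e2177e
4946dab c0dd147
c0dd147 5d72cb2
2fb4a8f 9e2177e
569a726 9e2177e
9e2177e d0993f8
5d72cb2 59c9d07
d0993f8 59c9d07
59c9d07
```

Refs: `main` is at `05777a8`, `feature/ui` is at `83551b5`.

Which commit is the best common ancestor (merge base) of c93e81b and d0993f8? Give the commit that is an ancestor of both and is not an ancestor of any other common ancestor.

Ancestors of c93e81b: {3087dbd, 4946dab, 59c9d07, 5d72cb2, 9e2177e, c0dd147, c93e81b, d0993f8}.
Ancestors of d0993f8: {59c9d07, d0993f8}.
Common ancestors: {59c9d07, d0993f8}.
Among these, d0993f8 is not an ancestor of any other common ancestor — it is the merge base.

d0993f8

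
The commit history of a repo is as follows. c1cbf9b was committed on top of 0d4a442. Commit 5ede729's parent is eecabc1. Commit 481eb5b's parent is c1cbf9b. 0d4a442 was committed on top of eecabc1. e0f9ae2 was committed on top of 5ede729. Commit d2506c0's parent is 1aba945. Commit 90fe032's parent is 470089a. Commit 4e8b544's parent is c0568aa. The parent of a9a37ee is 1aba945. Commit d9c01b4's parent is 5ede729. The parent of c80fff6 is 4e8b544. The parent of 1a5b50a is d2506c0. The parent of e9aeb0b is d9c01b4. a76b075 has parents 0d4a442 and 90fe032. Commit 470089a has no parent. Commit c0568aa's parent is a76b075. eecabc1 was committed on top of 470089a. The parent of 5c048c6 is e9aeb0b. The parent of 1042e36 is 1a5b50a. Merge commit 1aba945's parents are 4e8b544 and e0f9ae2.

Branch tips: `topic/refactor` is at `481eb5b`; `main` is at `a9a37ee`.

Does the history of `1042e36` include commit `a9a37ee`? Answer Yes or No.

Ancestors of 1042e36: {0d4a442, 1042e36, 1a5b50a, 1aba945, 470089a, 4e8b544, 5ede729, 90fe032, a76b075, c0568aa, d2506c0, e0f9ae2, eecabc1}.
a9a37ee is not in that set, so it is not an ancestor of 1042e36.

No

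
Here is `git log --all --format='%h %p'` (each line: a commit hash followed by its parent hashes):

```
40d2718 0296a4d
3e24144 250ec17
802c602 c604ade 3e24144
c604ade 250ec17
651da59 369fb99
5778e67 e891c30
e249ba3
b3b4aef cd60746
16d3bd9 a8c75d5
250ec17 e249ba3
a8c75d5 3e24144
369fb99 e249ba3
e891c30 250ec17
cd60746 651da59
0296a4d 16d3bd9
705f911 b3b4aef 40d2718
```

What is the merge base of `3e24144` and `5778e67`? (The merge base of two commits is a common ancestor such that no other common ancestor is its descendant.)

250ec17

Ancestors of 3e24144: {250ec17, 3e24144, e249ba3}.
Ancestors of 5778e67: {250ec17, 5778e67, e249ba3, e891c30}.
Common ancestors: {250ec17, e249ba3}.
Among these, 250ec17 is not an ancestor of any other common ancestor — it is the merge base.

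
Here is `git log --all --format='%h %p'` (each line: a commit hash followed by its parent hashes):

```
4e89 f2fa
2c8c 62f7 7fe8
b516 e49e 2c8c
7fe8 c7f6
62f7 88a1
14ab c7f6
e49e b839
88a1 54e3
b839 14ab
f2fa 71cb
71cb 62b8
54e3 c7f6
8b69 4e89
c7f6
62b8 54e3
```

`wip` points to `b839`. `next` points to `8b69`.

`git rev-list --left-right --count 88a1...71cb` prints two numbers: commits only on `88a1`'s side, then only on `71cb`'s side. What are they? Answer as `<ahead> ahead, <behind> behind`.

Reachable from 88a1: {54e3, 88a1, c7f6}.
Reachable from 71cb: {54e3, 62b8, 71cb, c7f6}.
Only in 88a1's history (ahead): {88a1} — 1.
Only in 71cb's history (behind): {62b8, 71cb} — 2.

1 ahead, 2 behind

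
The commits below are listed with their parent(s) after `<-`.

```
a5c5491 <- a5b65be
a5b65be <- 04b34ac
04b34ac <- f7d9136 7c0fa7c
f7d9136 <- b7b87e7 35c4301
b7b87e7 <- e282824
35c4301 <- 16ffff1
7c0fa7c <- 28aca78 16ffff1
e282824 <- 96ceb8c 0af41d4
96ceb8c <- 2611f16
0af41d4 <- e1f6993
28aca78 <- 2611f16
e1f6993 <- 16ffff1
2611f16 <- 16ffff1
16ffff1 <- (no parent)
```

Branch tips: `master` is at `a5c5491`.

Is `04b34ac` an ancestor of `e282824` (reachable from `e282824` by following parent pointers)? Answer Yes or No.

Ancestors of e282824: {0af41d4, 16ffff1, 2611f16, 96ceb8c, e1f6993, e282824}.
04b34ac is not in that set, so it is not an ancestor of e282824.

No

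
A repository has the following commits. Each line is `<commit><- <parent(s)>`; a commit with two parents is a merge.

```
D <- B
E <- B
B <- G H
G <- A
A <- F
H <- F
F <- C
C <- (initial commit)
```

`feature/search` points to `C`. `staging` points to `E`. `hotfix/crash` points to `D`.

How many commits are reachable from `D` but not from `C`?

Reachable from D: {A, B, C, D, F, G, H}.
Reachable from C: {C}.
In D's history but not C's: {A, B, D, F, G, H} — 6 commits.

6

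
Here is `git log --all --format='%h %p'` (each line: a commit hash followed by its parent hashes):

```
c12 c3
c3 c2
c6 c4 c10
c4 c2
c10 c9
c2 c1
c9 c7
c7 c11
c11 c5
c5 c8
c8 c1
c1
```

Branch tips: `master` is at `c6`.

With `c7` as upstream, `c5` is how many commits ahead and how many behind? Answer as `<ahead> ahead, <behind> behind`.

Reachable from c5: {c1, c5, c8}.
Reachable from c7: {c1, c11, c5, c7, c8}.
Only in c5's history (ahead): {} — 0.
Only in c7's history (behind): {c11, c7} — 2.

0 ahead, 2 behind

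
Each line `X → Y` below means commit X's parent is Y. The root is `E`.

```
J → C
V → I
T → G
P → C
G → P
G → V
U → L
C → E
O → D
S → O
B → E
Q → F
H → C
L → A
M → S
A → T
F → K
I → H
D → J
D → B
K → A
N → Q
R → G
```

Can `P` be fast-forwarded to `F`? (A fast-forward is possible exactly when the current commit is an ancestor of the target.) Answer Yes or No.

A fast-forward from P to F is possible iff P is an ancestor of F.
Ancestors of F: {A, C, E, F, G, H, I, K, P, T, V}.
P is among them, so fast-forward is possible.

Yes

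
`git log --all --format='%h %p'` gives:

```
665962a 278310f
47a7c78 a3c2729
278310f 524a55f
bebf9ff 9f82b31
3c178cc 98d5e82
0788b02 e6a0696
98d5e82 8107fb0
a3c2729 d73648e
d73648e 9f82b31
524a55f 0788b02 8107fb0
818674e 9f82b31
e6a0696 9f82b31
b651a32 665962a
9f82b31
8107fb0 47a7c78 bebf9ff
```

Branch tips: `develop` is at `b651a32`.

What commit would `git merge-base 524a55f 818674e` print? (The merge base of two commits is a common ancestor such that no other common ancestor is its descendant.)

Ancestors of 524a55f: {0788b02, 47a7c78, 524a55f, 8107fb0, 9f82b31, a3c2729, bebf9ff, d73648e, e6a0696}.
Ancestors of 818674e: {818674e, 9f82b31}.
Common ancestors: {9f82b31}.
The only common ancestor is 9f82b31, so it is the merge base.

9f82b31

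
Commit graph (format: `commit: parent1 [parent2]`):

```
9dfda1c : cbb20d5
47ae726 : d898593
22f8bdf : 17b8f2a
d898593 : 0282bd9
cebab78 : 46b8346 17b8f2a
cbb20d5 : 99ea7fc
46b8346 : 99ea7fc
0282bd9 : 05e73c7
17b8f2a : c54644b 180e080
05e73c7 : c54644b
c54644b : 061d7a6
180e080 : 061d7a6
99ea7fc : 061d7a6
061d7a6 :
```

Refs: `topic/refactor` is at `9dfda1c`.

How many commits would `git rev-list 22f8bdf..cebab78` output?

Reachable from cebab78: {061d7a6, 17b8f2a, 180e080, 46b8346, 99ea7fc, c54644b, cebab78}.
Reachable from 22f8bdf: {061d7a6, 17b8f2a, 180e080, 22f8bdf, c54644b}.
In cebab78's history but not 22f8bdf's: {46b8346, 99ea7fc, cebab78} — 3 commits.

3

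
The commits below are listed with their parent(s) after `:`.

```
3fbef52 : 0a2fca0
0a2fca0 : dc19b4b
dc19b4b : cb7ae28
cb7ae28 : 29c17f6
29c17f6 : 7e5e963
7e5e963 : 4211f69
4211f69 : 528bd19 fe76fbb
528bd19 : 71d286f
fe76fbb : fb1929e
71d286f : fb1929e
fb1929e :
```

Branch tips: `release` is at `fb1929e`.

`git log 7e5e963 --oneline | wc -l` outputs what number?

Walking parent pointers from 7e5e963: reachable set = {4211f69, 528bd19, 71d286f, 7e5e963, fb1929e, fe76fbb}.
That is 6 commits.

6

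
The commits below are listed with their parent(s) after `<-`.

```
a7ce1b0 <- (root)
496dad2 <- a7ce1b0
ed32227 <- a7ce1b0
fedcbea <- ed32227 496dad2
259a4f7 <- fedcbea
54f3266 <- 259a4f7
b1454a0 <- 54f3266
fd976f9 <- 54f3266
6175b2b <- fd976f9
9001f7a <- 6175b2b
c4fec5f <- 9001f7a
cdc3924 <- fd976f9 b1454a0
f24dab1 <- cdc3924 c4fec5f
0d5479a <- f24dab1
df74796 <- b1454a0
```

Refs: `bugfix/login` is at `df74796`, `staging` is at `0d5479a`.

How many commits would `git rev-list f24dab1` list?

13

Walking parent pointers from f24dab1: reachable set = {259a4f7, 496dad2, 54f3266, 6175b2b, 9001f7a, a7ce1b0, b1454a0, c4fec5f, cdc3924, ed32227, f24dab1, fd976f9, fedcbea}.
That is 13 commits.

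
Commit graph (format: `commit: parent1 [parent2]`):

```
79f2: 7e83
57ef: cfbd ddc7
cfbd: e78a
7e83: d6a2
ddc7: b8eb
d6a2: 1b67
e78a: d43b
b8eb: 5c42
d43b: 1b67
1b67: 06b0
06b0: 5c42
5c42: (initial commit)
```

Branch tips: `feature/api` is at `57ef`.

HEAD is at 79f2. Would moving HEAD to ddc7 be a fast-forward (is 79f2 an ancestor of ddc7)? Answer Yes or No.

A fast-forward from 79f2 to ddc7 is possible iff 79f2 is an ancestor of ddc7.
Ancestors of ddc7: {5c42, b8eb, ddc7}.
79f2 is not among them, so fast-forward is not possible.

No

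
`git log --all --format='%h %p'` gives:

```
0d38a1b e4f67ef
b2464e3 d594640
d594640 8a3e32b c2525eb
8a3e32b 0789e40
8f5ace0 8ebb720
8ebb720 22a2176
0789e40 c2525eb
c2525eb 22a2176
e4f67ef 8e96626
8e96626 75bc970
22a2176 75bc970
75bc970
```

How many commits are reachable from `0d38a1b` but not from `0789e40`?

3

Reachable from 0d38a1b: {0d38a1b, 75bc970, 8e96626, e4f67ef}.
Reachable from 0789e40: {0789e40, 22a2176, 75bc970, c2525eb}.
In 0d38a1b's history but not 0789e40's: {0d38a1b, 8e96626, e4f67ef} — 3 commits.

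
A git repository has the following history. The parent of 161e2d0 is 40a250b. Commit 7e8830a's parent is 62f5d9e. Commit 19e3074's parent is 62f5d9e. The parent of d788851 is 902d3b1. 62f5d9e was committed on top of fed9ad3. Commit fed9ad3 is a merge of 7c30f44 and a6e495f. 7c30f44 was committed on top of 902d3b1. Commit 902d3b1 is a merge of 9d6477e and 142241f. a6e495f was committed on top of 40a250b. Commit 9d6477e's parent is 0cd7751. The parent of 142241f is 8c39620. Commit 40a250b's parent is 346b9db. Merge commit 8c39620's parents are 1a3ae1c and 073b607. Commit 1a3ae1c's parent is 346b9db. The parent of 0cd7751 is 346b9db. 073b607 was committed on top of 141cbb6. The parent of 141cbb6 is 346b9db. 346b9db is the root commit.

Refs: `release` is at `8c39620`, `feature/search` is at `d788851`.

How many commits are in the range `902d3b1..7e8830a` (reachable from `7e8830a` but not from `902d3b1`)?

Reachable from 7e8830a: {073b607, 0cd7751, 141cbb6, 142241f, 1a3ae1c, 346b9db, 40a250b, 62f5d9e, 7c30f44, 7e8830a, 8c39620, 902d3b1, 9d6477e, a6e495f, fed9ad3}.
Reachable from 902d3b1: {073b607, 0cd7751, 141cbb6, 142241f, 1a3ae1c, 346b9db, 8c39620, 902d3b1, 9d6477e}.
In 7e8830a's history but not 902d3b1's: {40a250b, 62f5d9e, 7c30f44, 7e8830a, a6e495f, fed9ad3} — 6 commits.

6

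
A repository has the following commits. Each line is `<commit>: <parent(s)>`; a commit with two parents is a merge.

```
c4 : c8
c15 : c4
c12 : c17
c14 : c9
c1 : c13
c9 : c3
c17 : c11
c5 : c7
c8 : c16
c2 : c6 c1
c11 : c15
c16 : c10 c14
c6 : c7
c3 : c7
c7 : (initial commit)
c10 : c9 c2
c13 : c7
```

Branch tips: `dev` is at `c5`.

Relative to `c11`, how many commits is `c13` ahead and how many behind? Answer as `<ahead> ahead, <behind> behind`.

0 ahead, 12 behind

Reachable from c13: {c13, c7}.
Reachable from c11: {c1, c10, c11, c13, c14, c15, c16, c2, c3, c4, c6, c7, c8, c9}.
Only in c13's history (ahead): {} — 0.
Only in c11's history (behind): {c1, c10, c11, c14, c15, c16, c2, c3, c4, c6, c8, c9} — 12.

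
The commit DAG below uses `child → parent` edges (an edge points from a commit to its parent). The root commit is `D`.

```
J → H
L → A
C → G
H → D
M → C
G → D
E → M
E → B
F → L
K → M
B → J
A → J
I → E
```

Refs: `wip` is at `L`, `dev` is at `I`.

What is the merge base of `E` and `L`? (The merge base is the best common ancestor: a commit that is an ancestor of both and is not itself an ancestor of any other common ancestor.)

J

Ancestors of E: {B, C, D, E, G, H, J, M}.
Ancestors of L: {A, D, H, J, L}.
Common ancestors: {D, H, J}.
Among these, J is not an ancestor of any other common ancestor — it is the merge base.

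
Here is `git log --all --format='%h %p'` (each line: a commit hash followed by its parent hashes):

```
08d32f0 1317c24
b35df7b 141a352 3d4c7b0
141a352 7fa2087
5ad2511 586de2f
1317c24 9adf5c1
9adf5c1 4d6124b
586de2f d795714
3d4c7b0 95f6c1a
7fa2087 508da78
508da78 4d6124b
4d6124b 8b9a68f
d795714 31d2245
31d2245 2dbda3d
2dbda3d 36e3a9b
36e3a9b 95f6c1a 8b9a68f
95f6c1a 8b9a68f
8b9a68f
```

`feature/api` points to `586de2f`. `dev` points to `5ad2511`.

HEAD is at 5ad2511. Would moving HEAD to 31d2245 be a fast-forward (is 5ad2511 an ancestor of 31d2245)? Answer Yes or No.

A fast-forward from 5ad2511 to 31d2245 is possible iff 5ad2511 is an ancestor of 31d2245.
Ancestors of 31d2245: {2dbda3d, 31d2245, 36e3a9b, 8b9a68f, 95f6c1a}.
5ad2511 is not among them, so fast-forward is not possible.

No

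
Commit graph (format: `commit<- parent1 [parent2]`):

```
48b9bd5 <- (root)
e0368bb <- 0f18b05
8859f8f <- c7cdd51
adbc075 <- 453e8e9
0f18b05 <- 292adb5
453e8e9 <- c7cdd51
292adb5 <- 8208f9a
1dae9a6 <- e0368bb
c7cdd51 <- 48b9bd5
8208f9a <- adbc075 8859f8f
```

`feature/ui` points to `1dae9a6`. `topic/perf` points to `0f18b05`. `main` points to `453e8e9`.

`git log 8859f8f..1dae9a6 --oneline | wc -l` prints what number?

Reachable from 1dae9a6: {0f18b05, 1dae9a6, 292adb5, 453e8e9, 48b9bd5, 8208f9a, 8859f8f, adbc075, c7cdd51, e0368bb}.
Reachable from 8859f8f: {48b9bd5, 8859f8f, c7cdd51}.
In 1dae9a6's history but not 8859f8f's: {0f18b05, 1dae9a6, 292adb5, 453e8e9, 8208f9a, adbc075, e0368bb} — 7 commits.

7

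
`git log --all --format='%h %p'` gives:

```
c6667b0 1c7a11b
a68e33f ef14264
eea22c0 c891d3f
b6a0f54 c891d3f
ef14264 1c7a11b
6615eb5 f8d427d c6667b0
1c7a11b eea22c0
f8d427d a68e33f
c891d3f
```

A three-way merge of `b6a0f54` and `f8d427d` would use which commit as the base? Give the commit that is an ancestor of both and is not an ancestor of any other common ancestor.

c891d3f

Ancestors of b6a0f54: {b6a0f54, c891d3f}.
Ancestors of f8d427d: {1c7a11b, a68e33f, c891d3f, eea22c0, ef14264, f8d427d}.
Common ancestors: {c891d3f}.
The only common ancestor is c891d3f, so it is the merge base.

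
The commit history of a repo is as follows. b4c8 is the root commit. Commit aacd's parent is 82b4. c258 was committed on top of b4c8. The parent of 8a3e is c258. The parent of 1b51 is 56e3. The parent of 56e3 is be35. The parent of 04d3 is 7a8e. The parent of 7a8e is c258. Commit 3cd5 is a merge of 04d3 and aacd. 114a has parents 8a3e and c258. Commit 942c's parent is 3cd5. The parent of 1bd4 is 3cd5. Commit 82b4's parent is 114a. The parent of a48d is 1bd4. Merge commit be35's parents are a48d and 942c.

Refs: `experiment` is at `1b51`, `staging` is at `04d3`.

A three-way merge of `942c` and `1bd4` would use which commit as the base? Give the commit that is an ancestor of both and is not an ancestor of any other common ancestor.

3cd5

Ancestors of 942c: {04d3, 114a, 3cd5, 7a8e, 82b4, 8a3e, 942c, aacd, b4c8, c258}.
Ancestors of 1bd4: {04d3, 114a, 1bd4, 3cd5, 7a8e, 82b4, 8a3e, aacd, b4c8, c258}.
Common ancestors: {04d3, 114a, 3cd5, 7a8e, 82b4, 8a3e, aacd, b4c8, c258}.
Among these, 3cd5 is not an ancestor of any other common ancestor — it is the merge base.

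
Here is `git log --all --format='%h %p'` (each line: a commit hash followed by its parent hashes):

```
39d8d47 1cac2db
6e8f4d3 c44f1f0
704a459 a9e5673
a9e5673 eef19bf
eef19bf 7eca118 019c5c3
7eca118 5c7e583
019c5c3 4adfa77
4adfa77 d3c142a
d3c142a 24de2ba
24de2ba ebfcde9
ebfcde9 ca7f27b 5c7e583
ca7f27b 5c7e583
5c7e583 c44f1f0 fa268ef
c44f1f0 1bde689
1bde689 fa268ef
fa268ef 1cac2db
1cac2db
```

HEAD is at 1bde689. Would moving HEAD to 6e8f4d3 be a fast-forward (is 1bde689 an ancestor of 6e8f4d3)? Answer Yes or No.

A fast-forward from 1bde689 to 6e8f4d3 is possible iff 1bde689 is an ancestor of 6e8f4d3.
Ancestors of 6e8f4d3: {1bde689, 1cac2db, 6e8f4d3, c44f1f0, fa268ef}.
1bde689 is among them, so fast-forward is possible.

Yes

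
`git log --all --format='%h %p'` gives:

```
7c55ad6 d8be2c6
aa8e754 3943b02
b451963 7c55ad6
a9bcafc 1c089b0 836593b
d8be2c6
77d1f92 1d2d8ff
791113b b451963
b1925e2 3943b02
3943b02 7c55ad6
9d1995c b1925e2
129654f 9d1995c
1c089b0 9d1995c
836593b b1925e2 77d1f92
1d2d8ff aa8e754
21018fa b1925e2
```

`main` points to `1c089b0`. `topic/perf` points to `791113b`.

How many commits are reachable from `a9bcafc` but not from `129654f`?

Reachable from a9bcafc: {1c089b0, 1d2d8ff, 3943b02, 77d1f92, 7c55ad6, 836593b, 9d1995c, a9bcafc, aa8e754, b1925e2, d8be2c6}.
Reachable from 129654f: {129654f, 3943b02, 7c55ad6, 9d1995c, b1925e2, d8be2c6}.
In a9bcafc's history but not 129654f's: {1c089b0, 1d2d8ff, 77d1f92, 836593b, a9bcafc, aa8e754} — 6 commits.

6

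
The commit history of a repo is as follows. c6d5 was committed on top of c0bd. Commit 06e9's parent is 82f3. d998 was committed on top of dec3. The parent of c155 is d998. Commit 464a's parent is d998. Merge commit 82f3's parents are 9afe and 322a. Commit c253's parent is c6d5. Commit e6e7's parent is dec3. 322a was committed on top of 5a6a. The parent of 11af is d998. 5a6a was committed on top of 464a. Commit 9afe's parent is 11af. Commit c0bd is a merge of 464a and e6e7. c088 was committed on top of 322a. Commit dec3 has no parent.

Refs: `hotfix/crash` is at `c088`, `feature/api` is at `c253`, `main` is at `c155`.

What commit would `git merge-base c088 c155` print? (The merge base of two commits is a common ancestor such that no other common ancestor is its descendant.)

Ancestors of c088: {322a, 464a, 5a6a, c088, d998, dec3}.
Ancestors of c155: {c155, d998, dec3}.
Common ancestors: {d998, dec3}.
Among these, d998 is not an ancestor of any other common ancestor — it is the merge base.

d998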